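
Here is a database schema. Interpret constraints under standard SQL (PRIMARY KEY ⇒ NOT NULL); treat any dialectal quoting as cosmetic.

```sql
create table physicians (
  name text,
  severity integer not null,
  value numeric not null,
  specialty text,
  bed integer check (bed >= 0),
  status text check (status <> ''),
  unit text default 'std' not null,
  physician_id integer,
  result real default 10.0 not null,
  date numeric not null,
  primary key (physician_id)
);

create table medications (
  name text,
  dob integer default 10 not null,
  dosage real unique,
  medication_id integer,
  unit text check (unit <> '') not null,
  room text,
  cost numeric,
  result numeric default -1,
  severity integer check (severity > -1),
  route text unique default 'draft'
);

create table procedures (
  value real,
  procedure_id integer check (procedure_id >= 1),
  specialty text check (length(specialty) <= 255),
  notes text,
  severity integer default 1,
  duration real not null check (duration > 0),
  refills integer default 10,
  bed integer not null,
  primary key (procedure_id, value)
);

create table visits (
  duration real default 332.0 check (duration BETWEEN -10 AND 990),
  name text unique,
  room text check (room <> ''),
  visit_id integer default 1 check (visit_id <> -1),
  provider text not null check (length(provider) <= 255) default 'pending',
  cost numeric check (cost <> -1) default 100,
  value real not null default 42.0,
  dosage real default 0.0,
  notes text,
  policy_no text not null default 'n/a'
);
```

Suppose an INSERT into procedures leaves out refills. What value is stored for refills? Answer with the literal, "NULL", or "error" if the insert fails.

10

refills has an explicit DEFAULT 10.
When the column is omitted from an INSERT, that default is used.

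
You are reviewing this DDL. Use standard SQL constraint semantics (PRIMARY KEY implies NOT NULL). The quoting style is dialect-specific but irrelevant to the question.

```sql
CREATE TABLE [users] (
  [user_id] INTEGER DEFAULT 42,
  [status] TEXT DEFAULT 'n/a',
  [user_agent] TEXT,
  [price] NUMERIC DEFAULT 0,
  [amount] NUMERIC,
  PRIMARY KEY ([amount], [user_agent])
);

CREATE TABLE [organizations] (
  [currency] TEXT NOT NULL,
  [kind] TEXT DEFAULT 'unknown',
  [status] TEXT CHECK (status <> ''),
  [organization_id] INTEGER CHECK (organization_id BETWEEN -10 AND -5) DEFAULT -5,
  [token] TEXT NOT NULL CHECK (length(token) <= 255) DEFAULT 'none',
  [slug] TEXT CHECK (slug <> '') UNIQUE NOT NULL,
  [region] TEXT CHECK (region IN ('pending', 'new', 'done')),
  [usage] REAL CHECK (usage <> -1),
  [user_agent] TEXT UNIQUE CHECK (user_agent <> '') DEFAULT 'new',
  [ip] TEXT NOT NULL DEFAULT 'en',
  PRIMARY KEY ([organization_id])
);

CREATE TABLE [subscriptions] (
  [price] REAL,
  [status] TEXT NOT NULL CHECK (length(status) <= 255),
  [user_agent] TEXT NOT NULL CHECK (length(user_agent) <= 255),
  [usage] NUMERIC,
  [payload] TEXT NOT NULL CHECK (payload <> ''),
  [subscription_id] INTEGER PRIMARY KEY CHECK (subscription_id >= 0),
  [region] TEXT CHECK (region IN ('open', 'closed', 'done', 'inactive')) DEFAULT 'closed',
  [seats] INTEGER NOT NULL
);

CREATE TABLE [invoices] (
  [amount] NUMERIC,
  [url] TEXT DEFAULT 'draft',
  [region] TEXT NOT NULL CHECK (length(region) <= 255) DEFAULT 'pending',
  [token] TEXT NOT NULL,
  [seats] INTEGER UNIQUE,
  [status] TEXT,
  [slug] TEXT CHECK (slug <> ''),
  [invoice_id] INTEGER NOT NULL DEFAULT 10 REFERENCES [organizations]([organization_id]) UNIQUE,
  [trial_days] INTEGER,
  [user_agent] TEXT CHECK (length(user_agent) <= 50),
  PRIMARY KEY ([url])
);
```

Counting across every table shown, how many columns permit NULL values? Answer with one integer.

17

users: 3 nullable (user_id, status, price — PK (amount, user_agent) and explicit NOT NULL columns excluded).
organizations: 5 nullable (kind, status, region, usage, user_agent — PK (organization_id) and explicit NOT NULL columns excluded).
subscriptions: 3 nullable (price, usage, region — PK (subscription_id) and explicit NOT NULL columns excluded).
invoices: 6 nullable (amount, seats, status, slug, trial_days, user_agent — PK (url) and explicit NOT NULL columns excluded).
Total: 3 + 5 + 3 + 6 = 17.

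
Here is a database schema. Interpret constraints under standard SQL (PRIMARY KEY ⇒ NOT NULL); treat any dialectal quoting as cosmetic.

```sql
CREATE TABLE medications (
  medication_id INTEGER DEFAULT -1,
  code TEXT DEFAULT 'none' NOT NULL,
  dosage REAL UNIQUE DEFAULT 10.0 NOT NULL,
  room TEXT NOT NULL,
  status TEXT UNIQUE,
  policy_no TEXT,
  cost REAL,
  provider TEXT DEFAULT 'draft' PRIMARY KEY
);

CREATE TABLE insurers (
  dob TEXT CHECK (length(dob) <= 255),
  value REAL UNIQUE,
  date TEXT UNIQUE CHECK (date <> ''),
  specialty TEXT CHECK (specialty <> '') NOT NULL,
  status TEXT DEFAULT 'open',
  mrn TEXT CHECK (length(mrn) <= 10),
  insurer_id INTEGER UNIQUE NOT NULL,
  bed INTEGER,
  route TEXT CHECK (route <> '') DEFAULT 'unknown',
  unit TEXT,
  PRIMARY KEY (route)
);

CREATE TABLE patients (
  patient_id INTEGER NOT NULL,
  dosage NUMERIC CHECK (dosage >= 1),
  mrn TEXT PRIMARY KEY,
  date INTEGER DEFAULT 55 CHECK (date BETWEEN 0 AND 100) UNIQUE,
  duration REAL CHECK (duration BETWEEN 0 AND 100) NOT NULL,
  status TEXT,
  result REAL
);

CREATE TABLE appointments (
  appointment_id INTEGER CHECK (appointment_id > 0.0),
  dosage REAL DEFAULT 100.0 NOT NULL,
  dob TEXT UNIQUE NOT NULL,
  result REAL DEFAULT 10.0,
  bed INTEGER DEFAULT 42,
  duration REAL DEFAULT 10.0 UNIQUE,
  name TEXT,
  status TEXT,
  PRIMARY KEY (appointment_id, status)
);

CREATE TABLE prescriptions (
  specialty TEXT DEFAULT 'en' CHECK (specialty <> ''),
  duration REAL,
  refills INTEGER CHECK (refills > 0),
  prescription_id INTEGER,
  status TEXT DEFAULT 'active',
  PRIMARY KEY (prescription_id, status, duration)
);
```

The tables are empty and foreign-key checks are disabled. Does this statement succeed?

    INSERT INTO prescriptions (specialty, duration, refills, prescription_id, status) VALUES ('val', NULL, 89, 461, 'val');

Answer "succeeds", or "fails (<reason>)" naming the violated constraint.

fails (NOT NULL on duration)

duration is explicitly set to NULL, but duration is part of the PRIMARY KEY (implied NOT NULL).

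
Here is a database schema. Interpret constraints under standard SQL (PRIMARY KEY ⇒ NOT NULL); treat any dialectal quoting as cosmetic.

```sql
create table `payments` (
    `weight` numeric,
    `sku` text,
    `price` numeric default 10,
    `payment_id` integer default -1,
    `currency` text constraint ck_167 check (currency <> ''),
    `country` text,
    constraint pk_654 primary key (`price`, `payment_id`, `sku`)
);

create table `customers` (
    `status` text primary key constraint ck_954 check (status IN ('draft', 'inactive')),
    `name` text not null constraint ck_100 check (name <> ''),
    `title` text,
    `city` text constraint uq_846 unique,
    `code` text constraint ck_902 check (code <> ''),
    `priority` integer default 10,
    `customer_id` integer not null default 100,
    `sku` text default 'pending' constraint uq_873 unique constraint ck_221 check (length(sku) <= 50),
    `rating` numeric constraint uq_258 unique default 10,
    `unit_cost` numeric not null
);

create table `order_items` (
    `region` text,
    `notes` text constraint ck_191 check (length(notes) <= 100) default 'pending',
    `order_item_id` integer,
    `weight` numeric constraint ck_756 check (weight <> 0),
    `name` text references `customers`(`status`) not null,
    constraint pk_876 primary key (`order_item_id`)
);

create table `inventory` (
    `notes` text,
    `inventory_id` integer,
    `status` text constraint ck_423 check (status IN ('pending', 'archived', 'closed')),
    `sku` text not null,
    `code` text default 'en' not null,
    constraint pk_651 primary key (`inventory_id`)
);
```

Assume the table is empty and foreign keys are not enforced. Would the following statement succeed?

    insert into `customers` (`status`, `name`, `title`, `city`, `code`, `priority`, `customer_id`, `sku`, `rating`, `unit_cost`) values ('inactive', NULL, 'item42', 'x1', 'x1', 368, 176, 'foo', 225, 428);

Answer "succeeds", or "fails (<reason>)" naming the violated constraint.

name is explicitly set to NULL, but name is declared NOT NULL.

fails (NOT NULL on name)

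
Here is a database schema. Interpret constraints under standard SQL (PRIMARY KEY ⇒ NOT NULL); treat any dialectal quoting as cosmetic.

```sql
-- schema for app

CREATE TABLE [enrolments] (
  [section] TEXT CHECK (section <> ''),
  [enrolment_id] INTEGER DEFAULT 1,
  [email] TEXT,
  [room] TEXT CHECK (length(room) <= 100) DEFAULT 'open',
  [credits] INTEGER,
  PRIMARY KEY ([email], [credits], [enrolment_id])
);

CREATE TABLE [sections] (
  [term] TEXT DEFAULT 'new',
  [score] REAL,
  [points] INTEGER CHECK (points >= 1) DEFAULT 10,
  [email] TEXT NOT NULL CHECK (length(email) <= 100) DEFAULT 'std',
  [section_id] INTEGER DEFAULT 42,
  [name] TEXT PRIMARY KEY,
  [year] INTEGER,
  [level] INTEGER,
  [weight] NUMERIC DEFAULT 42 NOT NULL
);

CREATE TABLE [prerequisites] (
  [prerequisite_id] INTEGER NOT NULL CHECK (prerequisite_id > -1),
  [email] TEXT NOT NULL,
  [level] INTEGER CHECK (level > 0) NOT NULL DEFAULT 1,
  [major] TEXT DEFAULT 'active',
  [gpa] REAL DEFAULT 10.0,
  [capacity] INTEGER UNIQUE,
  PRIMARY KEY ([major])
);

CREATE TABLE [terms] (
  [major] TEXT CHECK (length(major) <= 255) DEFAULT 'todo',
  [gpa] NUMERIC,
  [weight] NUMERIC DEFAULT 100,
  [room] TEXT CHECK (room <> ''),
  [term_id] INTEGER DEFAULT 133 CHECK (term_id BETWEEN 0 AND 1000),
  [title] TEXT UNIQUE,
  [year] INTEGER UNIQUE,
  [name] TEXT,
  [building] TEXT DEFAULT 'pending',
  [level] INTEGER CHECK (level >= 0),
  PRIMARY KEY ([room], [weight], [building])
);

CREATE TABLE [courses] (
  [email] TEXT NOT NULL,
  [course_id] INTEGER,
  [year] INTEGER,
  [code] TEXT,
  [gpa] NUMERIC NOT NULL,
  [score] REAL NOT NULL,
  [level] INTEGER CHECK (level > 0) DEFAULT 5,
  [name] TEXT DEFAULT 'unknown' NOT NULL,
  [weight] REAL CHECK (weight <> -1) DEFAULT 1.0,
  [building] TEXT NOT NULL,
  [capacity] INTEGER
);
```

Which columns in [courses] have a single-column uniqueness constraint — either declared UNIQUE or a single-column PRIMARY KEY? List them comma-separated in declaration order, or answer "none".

- email: no UNIQUE or single-column PK constraint.
- course_id: no UNIQUE or single-column PK constraint.
- year: no UNIQUE or single-column PK constraint.
- code: no UNIQUE or single-column PK constraint.
- gpa: no UNIQUE or single-column PK constraint.
- score: no UNIQUE or single-column PK constraint.
- level: no UNIQUE or single-column PK constraint.
- name: no UNIQUE or single-column PK constraint.
- weight: no UNIQUE or single-column PK constraint.
- building: no UNIQUE or single-column PK constraint.
- capacity: no UNIQUE or single-column PK constraint.

none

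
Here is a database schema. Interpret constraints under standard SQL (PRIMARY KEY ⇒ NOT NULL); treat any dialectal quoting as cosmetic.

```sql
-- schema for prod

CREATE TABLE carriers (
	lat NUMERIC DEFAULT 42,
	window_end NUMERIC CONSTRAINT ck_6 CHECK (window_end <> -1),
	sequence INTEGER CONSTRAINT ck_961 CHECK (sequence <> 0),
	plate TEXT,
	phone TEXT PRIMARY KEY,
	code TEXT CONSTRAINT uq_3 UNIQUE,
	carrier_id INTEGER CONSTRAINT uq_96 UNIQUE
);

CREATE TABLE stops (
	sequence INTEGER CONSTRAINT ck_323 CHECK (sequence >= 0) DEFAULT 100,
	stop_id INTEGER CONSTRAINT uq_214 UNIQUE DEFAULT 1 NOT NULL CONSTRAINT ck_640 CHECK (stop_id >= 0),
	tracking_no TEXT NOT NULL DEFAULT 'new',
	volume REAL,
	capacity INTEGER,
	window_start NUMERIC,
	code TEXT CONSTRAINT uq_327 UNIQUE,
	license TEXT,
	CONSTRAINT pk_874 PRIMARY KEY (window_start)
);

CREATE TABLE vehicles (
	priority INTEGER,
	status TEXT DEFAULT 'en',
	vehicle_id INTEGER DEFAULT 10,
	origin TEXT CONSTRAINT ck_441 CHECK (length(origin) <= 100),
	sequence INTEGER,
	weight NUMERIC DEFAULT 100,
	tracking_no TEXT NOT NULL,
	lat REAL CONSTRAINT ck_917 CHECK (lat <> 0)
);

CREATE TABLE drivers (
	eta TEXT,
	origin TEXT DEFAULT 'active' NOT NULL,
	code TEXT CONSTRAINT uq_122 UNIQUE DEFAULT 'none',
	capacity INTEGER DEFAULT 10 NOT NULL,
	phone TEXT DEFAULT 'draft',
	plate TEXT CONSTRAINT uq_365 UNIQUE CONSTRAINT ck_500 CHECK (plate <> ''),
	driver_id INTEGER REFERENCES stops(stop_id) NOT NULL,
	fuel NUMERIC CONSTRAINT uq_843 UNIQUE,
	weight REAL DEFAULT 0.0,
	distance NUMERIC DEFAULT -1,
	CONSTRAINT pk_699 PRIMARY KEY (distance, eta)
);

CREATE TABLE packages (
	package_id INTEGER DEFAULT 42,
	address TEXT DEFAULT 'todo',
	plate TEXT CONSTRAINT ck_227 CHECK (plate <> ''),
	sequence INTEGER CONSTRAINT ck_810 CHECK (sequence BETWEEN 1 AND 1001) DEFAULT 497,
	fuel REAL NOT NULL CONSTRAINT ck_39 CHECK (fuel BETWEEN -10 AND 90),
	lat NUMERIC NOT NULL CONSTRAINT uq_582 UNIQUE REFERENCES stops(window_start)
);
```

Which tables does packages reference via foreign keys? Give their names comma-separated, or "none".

- lat REFERENCES stops(window_start).

stops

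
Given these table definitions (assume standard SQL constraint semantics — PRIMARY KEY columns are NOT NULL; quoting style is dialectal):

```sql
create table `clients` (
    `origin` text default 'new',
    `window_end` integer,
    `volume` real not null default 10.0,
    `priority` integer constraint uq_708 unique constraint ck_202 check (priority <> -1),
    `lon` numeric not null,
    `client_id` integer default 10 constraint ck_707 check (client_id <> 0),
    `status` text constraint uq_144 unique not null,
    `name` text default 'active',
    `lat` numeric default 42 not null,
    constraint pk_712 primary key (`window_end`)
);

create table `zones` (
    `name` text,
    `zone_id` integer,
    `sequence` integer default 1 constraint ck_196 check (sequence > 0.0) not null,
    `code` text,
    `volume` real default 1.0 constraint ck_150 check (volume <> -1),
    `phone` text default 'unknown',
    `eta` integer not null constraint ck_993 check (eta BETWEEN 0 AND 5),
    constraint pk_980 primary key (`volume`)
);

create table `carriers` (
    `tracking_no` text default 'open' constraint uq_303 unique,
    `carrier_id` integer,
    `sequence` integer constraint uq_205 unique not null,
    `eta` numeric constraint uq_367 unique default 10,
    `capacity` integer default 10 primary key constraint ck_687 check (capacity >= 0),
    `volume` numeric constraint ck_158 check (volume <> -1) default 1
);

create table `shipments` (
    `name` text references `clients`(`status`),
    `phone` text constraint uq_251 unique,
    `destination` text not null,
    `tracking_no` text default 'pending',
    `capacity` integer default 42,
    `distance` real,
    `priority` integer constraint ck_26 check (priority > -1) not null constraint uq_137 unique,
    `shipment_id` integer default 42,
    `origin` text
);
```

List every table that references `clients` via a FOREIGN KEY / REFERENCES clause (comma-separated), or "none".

- shipments.name references clients(status).

shipments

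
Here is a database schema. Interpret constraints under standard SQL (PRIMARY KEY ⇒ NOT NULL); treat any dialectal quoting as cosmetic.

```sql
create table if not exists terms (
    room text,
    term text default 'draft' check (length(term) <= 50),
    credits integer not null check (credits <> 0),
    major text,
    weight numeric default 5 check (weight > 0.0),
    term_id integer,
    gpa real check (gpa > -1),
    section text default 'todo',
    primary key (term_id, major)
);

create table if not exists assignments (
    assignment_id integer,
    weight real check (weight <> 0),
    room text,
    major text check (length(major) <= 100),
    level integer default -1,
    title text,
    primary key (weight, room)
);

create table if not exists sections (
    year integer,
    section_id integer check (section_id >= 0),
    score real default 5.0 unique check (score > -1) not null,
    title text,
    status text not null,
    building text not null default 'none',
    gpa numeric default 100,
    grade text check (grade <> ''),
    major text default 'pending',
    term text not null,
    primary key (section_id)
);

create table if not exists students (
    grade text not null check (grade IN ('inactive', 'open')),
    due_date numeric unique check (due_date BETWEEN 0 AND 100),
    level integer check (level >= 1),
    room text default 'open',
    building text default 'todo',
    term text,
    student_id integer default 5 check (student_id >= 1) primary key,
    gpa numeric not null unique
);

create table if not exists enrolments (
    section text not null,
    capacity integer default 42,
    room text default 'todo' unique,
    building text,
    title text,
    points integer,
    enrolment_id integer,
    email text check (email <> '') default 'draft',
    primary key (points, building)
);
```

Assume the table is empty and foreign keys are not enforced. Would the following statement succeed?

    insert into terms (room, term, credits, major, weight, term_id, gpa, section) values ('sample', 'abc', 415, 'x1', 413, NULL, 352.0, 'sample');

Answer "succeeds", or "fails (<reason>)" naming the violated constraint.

fails (NOT NULL on term_id)

term_id is explicitly set to NULL, but term_id is part of the PRIMARY KEY (implied NOT NULL).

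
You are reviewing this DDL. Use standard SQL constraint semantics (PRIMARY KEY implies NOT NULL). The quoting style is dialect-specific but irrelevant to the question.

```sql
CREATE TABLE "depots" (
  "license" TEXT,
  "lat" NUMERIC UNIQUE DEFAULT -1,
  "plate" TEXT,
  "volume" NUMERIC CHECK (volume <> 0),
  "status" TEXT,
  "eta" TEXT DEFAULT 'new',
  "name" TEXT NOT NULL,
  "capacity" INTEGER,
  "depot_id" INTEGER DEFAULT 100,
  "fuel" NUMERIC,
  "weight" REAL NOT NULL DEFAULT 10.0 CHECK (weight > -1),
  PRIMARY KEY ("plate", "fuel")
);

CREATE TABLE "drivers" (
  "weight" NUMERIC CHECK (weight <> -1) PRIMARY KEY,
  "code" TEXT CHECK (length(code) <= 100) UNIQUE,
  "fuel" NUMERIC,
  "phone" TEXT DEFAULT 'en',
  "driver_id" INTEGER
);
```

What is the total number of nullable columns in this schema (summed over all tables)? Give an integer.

depots: 7 nullable (license, lat, volume, status, eta, capacity, depot_id — PK (plate, fuel) and explicit NOT NULL columns excluded).
drivers: 4 nullable (code, fuel, phone, driver_id — PK (weight) and explicit NOT NULL columns excluded).
Total: 7 + 4 = 11.

11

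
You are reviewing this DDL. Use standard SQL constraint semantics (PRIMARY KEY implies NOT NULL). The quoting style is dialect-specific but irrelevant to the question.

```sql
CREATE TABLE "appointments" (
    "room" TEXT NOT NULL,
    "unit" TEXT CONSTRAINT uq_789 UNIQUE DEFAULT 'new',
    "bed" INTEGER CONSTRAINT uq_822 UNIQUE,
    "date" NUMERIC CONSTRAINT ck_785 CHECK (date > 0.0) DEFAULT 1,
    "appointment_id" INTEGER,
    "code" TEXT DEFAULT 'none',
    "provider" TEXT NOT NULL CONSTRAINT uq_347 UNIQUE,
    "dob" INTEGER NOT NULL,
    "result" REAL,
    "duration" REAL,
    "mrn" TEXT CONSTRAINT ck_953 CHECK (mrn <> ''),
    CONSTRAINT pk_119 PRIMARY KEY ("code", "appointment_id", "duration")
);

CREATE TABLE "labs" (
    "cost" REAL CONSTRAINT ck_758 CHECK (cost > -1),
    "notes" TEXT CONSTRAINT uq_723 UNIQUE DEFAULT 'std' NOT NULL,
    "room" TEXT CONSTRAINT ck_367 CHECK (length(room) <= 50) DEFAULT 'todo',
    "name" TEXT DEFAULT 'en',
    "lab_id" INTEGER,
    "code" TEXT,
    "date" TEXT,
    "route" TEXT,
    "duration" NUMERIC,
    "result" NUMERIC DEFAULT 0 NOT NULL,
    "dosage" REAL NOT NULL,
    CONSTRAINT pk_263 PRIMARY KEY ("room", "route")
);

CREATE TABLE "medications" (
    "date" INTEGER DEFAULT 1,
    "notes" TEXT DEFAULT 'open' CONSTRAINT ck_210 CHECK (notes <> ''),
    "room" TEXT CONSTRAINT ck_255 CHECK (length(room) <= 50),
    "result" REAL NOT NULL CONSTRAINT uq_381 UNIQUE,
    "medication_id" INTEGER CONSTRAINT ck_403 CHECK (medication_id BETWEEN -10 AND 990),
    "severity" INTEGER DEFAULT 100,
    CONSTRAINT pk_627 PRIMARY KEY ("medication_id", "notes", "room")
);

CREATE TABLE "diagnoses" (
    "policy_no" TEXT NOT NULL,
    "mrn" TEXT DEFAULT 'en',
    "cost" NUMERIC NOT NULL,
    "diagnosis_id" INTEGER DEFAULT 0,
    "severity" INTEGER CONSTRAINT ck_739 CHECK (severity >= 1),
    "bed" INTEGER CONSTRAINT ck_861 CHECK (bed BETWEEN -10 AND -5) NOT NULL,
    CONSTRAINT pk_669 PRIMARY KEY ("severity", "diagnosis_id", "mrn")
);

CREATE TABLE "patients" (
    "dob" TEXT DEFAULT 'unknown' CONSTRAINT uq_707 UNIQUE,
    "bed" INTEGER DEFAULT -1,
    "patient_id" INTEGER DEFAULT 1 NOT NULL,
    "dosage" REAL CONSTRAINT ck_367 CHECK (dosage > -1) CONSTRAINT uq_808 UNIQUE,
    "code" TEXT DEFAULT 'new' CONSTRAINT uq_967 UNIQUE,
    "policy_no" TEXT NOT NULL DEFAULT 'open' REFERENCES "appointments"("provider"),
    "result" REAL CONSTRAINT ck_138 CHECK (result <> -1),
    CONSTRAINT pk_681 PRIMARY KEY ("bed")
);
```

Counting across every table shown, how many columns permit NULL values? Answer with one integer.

appointments: 5 nullable (unit, bed, date, result, mrn — PK (code, appointment_id, duration) and explicit NOT NULL columns excluded).
labs: 6 nullable (cost, name, lab_id, code, date, duration — PK (room, route) and explicit NOT NULL columns excluded).
medications: 2 nullable (date, severity — PK (medication_id, notes, room) and explicit NOT NULL columns excluded).
diagnoses: 0 nullable (none — PK (severity, diagnosis_id, mrn) and explicit NOT NULL columns excluded).
patients: 4 nullable (dob, dosage, code, result — PK (bed) and explicit NOT NULL columns excluded).
Total: 5 + 6 + 2 + 0 + 4 = 17.

17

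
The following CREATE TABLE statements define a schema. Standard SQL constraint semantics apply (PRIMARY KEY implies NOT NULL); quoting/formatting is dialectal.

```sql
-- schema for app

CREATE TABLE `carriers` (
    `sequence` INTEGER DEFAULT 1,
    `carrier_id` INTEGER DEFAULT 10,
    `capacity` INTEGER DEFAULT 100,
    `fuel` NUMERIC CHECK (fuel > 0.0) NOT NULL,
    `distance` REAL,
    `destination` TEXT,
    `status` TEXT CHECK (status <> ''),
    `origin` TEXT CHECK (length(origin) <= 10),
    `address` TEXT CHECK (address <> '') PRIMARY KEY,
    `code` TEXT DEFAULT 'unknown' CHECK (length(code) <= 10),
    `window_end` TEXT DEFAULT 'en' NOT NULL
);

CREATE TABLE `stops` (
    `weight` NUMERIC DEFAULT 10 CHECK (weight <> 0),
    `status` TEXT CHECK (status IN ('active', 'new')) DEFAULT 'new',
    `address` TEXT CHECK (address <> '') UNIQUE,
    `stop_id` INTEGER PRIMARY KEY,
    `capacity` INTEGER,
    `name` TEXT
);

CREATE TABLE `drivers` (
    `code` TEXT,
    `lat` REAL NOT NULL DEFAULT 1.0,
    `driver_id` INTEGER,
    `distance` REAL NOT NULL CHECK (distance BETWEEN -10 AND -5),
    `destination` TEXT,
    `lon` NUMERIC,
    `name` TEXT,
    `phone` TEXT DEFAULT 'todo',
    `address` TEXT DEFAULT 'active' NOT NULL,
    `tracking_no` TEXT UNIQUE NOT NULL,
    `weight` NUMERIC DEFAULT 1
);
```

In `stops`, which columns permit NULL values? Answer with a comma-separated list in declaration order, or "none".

- weight: CHECK does not forbid NULL (a CHECK constraint passes when its expression is NULL) → nullable.
- status: CHECK does not forbid NULL (a CHECK constraint passes when its expression is NULL) → nullable.
- address: CHECK does not forbid NULL (a CHECK constraint passes when its expression is NULL) → nullable.
- stop_id: part of the PRIMARY KEY, which implies NOT NULL → not nullable.
- capacity: no NOT NULL constraint applies → nullable.
- name: no NOT NULL constraint applies → nullable.

weight, status, address, capacity, name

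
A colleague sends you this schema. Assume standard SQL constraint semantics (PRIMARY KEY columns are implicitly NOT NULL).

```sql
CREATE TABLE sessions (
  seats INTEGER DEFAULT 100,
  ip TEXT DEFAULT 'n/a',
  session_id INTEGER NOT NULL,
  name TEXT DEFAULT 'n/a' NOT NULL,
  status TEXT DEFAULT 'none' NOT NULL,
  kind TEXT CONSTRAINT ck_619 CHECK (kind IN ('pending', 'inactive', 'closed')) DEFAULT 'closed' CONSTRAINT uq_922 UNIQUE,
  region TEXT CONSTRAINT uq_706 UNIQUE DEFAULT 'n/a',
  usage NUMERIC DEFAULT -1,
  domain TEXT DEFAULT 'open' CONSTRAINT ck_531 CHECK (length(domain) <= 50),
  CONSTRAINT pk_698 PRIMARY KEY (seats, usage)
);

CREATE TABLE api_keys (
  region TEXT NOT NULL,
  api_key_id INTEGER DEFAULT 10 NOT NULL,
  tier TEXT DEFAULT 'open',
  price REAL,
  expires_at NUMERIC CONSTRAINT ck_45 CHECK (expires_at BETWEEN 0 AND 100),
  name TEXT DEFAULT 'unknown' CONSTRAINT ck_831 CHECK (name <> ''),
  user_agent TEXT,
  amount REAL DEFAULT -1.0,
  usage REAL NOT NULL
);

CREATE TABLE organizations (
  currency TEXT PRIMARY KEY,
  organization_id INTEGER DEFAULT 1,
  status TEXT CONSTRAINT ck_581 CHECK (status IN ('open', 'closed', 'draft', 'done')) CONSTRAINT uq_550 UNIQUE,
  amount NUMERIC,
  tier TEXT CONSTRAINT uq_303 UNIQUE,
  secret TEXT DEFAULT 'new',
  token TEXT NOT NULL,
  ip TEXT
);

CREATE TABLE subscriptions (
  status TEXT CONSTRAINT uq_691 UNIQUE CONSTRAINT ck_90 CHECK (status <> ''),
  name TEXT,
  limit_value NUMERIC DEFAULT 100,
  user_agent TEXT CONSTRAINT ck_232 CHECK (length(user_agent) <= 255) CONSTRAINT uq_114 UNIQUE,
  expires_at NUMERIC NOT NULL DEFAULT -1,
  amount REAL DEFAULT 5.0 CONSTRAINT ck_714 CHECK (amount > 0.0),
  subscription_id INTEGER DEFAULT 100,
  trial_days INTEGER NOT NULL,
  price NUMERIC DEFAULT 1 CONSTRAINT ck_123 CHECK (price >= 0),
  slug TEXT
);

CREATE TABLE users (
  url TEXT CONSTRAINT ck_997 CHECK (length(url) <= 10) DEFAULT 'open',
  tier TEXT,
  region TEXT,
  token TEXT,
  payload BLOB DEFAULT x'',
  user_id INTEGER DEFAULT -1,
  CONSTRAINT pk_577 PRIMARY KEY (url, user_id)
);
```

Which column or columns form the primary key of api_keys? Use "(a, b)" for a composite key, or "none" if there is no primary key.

none

No column is declared PRIMARY KEY inline, and there is no table-level PRIMARY KEY clause in api_keys.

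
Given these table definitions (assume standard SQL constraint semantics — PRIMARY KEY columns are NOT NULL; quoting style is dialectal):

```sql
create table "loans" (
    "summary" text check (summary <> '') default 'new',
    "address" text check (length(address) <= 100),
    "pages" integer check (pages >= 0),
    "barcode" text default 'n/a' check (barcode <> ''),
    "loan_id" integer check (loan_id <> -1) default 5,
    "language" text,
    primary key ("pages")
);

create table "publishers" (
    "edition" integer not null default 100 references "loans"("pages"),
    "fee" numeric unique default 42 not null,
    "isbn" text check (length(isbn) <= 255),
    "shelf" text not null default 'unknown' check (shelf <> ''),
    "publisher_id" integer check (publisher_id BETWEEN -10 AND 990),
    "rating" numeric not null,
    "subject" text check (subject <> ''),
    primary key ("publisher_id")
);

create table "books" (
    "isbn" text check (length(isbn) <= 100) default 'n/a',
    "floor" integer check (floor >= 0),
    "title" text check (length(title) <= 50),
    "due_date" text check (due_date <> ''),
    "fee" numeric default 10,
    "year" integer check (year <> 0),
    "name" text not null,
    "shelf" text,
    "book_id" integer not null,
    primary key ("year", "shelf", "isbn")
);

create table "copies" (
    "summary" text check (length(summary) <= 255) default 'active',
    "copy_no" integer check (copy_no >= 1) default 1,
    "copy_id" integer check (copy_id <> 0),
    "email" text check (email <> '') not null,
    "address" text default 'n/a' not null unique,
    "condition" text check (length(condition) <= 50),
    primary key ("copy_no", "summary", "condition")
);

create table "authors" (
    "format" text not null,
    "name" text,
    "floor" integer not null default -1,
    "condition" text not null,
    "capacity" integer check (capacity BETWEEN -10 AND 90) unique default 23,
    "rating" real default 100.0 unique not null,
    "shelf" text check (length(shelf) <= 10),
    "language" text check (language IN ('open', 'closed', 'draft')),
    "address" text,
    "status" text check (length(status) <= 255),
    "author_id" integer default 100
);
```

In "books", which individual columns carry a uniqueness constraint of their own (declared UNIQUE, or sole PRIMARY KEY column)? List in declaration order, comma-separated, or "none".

none

- isbn: part of a composite PRIMARY KEY — only the tuple is unique, not this column on its own.
- floor: no UNIQUE or single-column PK constraint.
- title: no UNIQUE or single-column PK constraint.
- due_date: no UNIQUE or single-column PK constraint.
- fee: no UNIQUE or single-column PK constraint.
- year: part of a composite PRIMARY KEY — only the tuple is unique, not this column on its own.
- name: no UNIQUE or single-column PK constraint.
- shelf: part of a composite PRIMARY KEY — only the tuple is unique, not this column on its own.
- book_id: no UNIQUE or single-column PK constraint.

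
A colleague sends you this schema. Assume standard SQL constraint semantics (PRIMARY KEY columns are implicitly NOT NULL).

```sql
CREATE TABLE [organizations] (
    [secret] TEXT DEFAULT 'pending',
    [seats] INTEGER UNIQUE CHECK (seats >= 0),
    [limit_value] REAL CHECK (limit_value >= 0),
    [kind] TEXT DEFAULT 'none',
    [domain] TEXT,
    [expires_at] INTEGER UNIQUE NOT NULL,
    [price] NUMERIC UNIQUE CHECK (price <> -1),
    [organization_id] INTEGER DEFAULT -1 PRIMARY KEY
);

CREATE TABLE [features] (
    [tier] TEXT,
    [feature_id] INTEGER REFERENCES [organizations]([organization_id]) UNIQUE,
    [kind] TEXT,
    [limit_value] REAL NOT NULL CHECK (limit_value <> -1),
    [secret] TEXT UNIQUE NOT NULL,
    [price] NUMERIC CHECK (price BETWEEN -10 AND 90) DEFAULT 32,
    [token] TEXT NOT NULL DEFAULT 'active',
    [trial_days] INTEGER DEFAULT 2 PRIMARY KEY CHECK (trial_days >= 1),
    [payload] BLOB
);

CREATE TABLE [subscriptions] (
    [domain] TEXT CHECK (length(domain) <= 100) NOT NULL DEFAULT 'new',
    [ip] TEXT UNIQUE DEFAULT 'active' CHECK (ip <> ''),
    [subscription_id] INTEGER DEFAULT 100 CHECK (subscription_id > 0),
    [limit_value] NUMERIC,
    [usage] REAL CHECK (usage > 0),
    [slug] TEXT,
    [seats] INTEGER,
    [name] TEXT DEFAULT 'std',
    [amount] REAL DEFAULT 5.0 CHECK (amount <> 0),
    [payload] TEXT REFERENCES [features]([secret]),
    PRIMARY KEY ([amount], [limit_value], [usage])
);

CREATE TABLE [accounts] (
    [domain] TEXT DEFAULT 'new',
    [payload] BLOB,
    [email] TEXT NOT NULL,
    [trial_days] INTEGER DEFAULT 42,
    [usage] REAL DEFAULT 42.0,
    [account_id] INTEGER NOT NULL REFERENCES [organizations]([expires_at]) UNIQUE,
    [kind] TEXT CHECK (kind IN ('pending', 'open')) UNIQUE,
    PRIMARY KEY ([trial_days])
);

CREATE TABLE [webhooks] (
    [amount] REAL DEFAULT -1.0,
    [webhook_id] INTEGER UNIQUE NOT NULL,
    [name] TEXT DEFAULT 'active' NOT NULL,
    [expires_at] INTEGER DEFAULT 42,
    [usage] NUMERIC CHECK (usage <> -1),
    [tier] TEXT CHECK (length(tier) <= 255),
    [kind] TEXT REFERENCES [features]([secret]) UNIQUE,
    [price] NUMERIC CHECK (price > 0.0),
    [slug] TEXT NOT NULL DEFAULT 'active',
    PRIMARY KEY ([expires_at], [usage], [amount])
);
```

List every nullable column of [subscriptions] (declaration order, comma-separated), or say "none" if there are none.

- domain: declared NOT NULL → not nullable.
- ip: CHECK does not forbid NULL (a CHECK constraint passes when its expression is NULL) → nullable.
- subscription_id: CHECK does not forbid NULL (a CHECK constraint passes when its expression is NULL) → nullable.
- limit_value: part of the PRIMARY KEY, which implies NOT NULL → not nullable.
- usage: part of the PRIMARY KEY, which implies NOT NULL → not nullable.
- slug: no NOT NULL constraint applies → nullable.
- seats: no NOT NULL constraint applies → nullable.
- name: DEFAULT only fills an omitted column; an explicit NULL is still allowed → nullable.
- amount: part of the PRIMARY KEY, which implies NOT NULL → not nullable.
- payload: a foreign key column may be NULL unless separately constrained → nullable.

ip, subscription_id, slug, seats, name, payload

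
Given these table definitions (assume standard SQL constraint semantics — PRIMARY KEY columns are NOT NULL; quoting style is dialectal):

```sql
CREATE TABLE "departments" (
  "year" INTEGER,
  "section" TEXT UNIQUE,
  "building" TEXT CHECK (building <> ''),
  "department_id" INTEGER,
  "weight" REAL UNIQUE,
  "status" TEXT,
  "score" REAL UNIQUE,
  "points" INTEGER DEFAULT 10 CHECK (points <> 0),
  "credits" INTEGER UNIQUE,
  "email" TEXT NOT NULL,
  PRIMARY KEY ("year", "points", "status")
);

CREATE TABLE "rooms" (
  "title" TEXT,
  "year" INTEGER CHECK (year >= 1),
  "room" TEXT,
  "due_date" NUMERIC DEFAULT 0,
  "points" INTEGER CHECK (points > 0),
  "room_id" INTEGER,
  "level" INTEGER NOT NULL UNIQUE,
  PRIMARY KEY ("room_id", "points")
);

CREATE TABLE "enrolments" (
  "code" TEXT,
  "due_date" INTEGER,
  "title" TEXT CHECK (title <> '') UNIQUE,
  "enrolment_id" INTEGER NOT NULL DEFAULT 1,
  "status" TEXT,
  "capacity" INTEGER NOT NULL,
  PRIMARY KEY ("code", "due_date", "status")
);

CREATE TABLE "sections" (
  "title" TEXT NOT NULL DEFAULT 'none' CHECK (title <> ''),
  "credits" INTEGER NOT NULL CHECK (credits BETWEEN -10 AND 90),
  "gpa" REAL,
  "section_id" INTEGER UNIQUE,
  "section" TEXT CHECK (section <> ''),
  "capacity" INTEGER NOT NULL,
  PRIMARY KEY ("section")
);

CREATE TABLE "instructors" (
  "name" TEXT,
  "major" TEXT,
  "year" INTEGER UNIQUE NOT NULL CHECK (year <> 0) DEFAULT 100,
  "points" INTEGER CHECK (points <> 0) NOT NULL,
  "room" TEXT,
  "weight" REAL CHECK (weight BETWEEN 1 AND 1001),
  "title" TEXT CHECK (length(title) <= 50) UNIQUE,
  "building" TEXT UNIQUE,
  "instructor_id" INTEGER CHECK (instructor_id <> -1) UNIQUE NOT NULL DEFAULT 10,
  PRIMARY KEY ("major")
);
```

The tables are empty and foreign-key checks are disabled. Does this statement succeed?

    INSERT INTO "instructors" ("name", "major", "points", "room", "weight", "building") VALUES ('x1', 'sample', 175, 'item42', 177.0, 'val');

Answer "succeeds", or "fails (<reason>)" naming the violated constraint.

NOT NULL columns: instructor_id defaults to 10; major is supplied; points is supplied; year defaults to 100.
CHECK constraints: 175 satisfies (points <> 0); 177.0 satisfies (weight BETWEEN 1 AND 1001).
No constraint is violated.

succeeds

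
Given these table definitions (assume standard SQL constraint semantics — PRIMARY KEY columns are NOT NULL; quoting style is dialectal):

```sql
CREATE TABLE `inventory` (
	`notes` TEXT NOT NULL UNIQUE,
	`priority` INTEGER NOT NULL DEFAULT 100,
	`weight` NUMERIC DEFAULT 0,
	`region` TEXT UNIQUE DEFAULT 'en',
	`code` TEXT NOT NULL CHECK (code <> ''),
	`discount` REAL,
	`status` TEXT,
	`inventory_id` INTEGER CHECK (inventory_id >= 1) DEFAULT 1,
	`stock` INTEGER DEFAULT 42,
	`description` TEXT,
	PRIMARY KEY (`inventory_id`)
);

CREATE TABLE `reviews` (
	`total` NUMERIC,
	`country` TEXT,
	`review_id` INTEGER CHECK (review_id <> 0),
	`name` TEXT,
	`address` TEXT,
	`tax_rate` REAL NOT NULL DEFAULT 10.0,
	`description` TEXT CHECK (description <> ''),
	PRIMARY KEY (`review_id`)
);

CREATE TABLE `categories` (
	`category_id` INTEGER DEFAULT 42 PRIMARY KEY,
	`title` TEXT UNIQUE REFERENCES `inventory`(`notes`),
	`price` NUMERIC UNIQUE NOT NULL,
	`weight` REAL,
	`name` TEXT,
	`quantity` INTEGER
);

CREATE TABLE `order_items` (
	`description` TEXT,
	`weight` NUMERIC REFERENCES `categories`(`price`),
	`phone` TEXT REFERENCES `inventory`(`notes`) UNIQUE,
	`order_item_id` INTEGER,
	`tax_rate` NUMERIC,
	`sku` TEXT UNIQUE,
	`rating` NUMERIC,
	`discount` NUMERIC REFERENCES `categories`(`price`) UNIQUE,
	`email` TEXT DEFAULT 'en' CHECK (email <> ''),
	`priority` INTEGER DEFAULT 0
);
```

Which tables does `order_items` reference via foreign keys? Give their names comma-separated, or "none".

categories, inventory

- weight REFERENCES categories(price).
- phone REFERENCES inventory(notes).
- discount REFERENCES categories(price).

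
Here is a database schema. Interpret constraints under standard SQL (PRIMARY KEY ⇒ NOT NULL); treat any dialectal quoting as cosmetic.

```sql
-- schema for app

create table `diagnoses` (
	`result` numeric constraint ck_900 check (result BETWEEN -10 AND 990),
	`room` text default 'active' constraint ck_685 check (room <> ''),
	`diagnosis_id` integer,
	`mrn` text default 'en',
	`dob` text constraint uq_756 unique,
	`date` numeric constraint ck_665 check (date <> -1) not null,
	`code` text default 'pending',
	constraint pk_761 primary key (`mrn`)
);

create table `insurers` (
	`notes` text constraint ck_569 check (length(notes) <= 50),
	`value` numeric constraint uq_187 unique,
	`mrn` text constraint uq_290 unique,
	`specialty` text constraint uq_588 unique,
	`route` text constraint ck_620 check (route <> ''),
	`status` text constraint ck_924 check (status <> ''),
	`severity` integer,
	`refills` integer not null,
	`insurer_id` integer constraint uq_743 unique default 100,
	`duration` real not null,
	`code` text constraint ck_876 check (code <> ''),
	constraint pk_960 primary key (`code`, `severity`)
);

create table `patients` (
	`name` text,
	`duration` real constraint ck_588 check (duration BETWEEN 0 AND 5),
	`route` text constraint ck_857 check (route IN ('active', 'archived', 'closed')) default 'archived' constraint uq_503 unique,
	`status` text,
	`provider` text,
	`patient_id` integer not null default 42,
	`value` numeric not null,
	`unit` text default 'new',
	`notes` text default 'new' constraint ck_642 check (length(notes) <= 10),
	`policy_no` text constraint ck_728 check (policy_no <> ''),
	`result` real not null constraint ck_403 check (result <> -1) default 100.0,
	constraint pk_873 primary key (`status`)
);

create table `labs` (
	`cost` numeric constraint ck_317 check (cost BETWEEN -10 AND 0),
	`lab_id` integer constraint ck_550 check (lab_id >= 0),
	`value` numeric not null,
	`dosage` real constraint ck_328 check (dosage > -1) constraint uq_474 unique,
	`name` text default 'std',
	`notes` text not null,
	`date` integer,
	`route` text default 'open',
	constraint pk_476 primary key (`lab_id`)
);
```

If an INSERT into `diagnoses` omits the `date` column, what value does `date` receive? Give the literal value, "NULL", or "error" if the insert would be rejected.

date has no DEFAULT clause.
Omitting it would insert NULL, but it is declared NOT NULL, so the INSERT fails.

error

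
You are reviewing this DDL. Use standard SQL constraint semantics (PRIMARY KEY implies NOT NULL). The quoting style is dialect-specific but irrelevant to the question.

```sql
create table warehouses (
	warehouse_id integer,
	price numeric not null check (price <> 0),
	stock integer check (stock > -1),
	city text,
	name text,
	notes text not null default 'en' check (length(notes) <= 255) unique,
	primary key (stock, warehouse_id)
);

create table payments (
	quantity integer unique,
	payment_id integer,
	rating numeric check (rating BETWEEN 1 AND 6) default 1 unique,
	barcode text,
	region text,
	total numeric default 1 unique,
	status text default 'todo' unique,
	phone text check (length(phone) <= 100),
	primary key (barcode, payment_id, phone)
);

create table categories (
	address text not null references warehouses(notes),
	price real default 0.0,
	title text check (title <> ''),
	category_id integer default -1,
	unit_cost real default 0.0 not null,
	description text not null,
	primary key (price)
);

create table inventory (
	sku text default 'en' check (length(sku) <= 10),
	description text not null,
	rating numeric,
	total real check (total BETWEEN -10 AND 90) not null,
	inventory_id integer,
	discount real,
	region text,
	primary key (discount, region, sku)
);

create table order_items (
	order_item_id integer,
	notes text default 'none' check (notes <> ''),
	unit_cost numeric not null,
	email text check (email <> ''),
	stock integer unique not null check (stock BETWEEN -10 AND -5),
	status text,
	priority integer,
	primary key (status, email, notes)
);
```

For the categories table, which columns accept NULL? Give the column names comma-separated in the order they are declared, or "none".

- address: declared NOT NULL → not nullable.
- price: part of the PRIMARY KEY, which implies NOT NULL → not nullable.
- title: CHECK does not forbid NULL (a CHECK constraint passes when its expression is NULL) → nullable.
- category_id: DEFAULT only fills an omitted column; an explicit NULL is still allowed → nullable.
- unit_cost: declared NOT NULL → not nullable.
- description: declared NOT NULL → not nullable.

title, category_id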